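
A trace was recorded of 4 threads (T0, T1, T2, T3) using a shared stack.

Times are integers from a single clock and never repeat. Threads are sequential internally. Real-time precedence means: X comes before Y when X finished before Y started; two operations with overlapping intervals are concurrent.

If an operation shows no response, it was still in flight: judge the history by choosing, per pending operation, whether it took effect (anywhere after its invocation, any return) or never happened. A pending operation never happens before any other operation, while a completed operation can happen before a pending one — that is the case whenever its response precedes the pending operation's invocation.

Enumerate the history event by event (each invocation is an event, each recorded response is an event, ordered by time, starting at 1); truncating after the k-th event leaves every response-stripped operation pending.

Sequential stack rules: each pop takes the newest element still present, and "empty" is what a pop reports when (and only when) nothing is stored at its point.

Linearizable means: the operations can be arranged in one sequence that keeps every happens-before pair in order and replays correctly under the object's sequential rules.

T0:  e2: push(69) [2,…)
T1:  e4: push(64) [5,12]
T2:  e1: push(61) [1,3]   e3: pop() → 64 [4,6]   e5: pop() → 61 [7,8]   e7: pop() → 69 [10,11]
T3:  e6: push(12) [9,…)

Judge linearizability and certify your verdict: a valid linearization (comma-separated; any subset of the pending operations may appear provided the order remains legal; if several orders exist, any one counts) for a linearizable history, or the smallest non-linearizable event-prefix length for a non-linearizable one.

linearizable — witness: e1, e4, e3, e5, e2, e7

1. e1 push(61), leaving stack <61>
2. e4 push(64), leaving stack <61,64>
3. e3 pop() → 64, leaving stack <61>
4. e5 pop() → 61, leaving stack <>
5. e2 push(69) (pending, included), leaving stack <69>
6. e7 pop() → 69, leaving stack <>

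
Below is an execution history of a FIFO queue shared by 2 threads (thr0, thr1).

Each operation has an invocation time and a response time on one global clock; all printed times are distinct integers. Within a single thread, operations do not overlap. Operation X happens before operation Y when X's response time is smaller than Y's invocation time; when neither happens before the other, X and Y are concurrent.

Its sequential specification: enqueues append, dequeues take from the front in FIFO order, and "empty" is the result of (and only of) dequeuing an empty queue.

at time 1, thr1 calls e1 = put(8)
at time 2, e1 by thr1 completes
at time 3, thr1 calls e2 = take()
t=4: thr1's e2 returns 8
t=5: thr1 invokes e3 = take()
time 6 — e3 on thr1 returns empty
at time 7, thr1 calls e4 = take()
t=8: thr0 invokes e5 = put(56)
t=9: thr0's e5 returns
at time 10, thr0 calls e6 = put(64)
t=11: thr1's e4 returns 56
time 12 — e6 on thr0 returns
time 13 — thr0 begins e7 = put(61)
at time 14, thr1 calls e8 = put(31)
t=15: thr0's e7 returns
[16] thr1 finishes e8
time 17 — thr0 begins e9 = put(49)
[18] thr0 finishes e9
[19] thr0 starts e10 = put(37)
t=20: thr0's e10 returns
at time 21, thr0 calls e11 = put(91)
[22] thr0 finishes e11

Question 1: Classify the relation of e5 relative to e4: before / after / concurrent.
concurrent

e5 spans [8,9], e4 spans [7,11]
the intervals overlap in both directions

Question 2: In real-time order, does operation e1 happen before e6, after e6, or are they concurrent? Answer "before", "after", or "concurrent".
before

e1 spans [1,2], e6 spans [10,12]
resp(e1)=2 < inv(e6)=10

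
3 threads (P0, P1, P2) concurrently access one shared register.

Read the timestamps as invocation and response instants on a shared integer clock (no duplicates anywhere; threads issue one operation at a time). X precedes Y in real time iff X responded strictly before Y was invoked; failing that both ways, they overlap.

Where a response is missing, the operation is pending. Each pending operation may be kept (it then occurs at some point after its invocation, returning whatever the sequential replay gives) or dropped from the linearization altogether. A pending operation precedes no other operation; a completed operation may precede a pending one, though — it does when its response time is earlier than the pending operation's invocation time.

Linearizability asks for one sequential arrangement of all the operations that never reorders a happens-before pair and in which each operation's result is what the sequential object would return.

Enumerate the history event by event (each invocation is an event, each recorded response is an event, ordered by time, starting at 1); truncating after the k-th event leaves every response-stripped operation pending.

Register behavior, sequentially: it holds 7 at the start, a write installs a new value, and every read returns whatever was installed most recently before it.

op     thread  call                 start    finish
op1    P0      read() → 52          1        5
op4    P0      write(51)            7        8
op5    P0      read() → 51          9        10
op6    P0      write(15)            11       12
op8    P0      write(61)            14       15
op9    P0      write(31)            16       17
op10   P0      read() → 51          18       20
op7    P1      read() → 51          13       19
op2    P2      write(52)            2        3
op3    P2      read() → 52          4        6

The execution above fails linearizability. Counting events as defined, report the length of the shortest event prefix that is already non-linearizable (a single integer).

events 1..18 are linearizable, e.g. via op2, op1, op3, op4, op5, op6, op7, op8, op9:
step 1: op2 write(52) — value 52
step 2: op1 read() → 52 — value 52
step 3: op3 read() → 52 — value 52
step 4: op4 write(51) — value 51
step 5: op5 read() → 51 — value 51
step 6: op6 write(15) — value 15
step 7: op7 read() (pending, included) — value 15
step 8: op8 write(61) — value 61
step 9: op9 write(31) — value 31
adding event 19 (op7 responds at 19) leaves no legal real-time order
including or dropping the 1 pending operation (op10) in any combination fails
sample order op1, op2, op3, op4, op5, op6, op7, op8, op9 (pending dropped) stalls at step 1 — op1 read() → 52 has no legal effect
sample order op1, op2, op3, op4, op5, op6, op8, op7, op9 (pending dropped) stalls at step 1 — op1 read() → 52 has no legal effect

19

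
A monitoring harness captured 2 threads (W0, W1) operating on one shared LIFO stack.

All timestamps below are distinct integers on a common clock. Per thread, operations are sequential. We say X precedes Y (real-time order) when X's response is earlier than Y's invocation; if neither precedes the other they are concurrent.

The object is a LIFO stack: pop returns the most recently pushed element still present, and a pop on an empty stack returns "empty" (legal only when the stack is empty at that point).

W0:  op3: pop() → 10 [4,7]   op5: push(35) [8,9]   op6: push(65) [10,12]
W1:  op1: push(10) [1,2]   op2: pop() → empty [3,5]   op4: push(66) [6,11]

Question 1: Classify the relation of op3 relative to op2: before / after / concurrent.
op3 spans [4,7], op2 spans [3,5]
the intervals overlap in both directions

concurrent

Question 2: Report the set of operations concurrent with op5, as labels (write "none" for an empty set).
op5 spans [8,9]; an op avoiding the whole window 8..9 is ordered, any other is concurrent
op1 [1,2]: before
op2 [3,5]: before
op3 [4,7]: before
op4 [6,11]: concurrent
op6 [10,12]: after

op4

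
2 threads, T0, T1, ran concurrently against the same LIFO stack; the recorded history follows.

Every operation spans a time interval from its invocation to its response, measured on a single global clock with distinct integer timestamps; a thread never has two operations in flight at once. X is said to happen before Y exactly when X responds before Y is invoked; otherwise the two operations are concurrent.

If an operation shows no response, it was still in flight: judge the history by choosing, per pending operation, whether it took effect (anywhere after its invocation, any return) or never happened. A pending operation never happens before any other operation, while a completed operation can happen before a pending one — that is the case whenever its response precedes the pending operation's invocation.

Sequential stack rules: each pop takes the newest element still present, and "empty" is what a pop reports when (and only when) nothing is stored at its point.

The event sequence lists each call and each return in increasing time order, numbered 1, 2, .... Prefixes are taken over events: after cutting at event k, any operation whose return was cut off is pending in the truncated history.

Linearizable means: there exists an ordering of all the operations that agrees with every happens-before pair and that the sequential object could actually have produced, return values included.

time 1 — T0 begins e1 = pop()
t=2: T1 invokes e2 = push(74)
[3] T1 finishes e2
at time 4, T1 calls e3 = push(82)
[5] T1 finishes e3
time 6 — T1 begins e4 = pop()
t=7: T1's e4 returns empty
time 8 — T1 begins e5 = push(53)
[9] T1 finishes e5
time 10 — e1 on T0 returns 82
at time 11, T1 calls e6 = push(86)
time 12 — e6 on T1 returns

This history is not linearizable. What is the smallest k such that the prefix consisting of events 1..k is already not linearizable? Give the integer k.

events 1..6 are linearizable; a witness order is e1, e2, e3:
after step 1 (e1 pop() (pending, included)): stack <>
after step 2 (e2 push(74)): stack <74>
after step 3 (e3 push(82)): stack <74,82>
with event 7 included (e4 responding at time 7), all real-time-consistent orders fail
completion choices over the 1 pending operation (e1) were checked; none helps
one such order, e2, e3, e4 (pending dropped), breaks at step 3 where e4 pop() → empty is illegal

7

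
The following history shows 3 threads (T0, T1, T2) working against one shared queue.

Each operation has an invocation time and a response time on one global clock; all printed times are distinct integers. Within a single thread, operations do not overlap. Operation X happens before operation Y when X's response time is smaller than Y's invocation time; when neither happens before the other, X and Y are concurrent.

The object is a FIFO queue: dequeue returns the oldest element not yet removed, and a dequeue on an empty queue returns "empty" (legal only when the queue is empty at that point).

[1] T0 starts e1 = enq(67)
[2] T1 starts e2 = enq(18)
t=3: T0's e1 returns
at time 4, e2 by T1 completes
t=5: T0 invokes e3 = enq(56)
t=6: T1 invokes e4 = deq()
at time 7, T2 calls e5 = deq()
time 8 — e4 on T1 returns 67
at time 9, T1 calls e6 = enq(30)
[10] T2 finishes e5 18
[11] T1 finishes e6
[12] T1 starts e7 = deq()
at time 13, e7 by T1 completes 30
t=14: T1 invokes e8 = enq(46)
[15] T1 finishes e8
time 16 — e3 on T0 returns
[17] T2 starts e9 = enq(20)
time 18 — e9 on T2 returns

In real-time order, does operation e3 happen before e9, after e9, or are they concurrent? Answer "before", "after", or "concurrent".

before

e3 spans [5,16], e9 spans [17,18]
resp(e3)=16 < inv(e9)=17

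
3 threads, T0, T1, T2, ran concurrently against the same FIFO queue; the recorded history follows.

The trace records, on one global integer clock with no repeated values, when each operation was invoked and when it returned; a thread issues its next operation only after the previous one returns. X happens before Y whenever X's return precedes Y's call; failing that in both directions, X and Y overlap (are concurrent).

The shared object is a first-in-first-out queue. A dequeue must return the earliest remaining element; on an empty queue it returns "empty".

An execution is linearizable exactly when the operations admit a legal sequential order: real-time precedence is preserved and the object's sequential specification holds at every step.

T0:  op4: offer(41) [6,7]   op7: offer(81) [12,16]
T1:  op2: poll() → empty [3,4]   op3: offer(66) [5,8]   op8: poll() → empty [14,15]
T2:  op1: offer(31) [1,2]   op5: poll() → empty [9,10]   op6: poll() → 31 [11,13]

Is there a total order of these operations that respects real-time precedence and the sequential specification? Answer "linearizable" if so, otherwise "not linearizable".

not linearizable

prefix check: 1..3 passes, 1..4 fails once op2's time-4 response joins
exactly one order of the 2 completed ops respects real time; the FIFO queue replay fails
e.g. op1, op2: illegal at step 2, since op2 poll() → empty cannot apply there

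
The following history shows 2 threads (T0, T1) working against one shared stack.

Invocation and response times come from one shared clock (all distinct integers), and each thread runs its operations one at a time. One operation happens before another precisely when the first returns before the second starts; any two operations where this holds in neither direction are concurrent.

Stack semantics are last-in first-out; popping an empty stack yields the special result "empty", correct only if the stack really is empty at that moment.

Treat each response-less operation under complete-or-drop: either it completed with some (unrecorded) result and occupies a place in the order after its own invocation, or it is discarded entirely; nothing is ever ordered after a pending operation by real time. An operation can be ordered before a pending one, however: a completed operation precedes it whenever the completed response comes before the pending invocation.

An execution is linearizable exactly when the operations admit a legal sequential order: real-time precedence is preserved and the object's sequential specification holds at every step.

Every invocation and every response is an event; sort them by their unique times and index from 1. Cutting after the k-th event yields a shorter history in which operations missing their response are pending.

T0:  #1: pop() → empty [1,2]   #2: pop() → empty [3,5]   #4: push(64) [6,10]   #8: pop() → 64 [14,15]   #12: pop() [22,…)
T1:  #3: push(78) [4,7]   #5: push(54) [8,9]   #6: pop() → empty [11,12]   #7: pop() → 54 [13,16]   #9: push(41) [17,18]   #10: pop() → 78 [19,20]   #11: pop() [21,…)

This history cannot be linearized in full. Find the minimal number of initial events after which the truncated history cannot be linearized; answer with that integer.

12

events 1..11 are still linearizable — one witness is #1, #2, #3, #4, #5:
step 1: #1 pop() → empty — stack <>
step 2: #2 pop() → empty — stack <>
step 3: #3 push(78) — stack <78>
step 4: #4 push(64) — stack <78,64>
step 5: #5 push(54) — stack <78,64,54>
include event 12 — #6 responding at 12 — and every candidate order breaks
e.g. #1, #2, #3, #4, #5, #6: illegal at step 6, since #6 pop() → empty cannot apply there
e.g. #1, #2, #3, #5, #4, #6: illegal at step 6, since #6 pop() → empty cannot apply there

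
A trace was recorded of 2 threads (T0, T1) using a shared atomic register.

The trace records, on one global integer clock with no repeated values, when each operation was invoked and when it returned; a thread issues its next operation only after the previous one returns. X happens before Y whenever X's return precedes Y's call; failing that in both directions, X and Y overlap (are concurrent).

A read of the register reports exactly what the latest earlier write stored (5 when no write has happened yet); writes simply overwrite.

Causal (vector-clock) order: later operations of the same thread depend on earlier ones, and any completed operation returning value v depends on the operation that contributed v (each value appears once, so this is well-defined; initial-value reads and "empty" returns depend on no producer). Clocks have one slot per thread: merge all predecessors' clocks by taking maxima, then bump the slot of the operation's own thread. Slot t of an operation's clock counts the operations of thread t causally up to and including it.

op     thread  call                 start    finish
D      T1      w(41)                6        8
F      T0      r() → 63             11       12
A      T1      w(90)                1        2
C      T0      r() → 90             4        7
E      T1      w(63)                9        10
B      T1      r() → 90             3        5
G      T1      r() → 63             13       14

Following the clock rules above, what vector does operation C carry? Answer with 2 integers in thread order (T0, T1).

root op A, invoked 1: fresh clock plus T1's own tick → (0, 1)
merge at B (invoked 3): VC(A)=(0, 1), own-thread bump on T1 → (0, 2)
merge at C (invoked 4): VC(A)=(0, 1), own-thread bump on T0 → (1, 1)
merge at D (invoked 6): VC(B)=(0, 2), own-thread bump on T1 → (0, 3)
merge at E (invoked 9): VC(D)=(0, 3), own-thread bump on T1 → (0, 4)
merge at G (invoked 13): VC(E)=(0, 4), own-thread bump on T1 → (0, 5)
merge at F (invoked 11): VC(C)=(1, 1), VC(E)=(0, 4), own-thread bump on T0 → (2, 4)
target: VC(C) = (1, 1)

(1, 1)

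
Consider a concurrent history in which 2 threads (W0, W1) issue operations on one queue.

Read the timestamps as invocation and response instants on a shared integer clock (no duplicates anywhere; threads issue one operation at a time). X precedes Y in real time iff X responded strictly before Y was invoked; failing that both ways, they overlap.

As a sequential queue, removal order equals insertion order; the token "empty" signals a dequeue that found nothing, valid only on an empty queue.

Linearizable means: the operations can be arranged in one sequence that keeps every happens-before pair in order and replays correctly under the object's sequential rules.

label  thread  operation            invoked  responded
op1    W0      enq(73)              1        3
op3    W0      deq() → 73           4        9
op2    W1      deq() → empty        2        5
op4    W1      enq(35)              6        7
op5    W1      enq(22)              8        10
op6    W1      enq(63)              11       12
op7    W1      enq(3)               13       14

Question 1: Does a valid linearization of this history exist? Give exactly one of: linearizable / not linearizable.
witness order: op1, op3, op2, op4, op5, op6, op7
after step 1 (op1 enq(73)): queue <73>
after step 2 (op3 deq() → 73): queue <>
after step 3 (op2 deq() → empty): queue <>
after step 4 (op4 enq(35)): queue <35>
after step 5 (op5 enq(22)): queue <35,22>
after step 6 (op6 enq(63)): queue <35,22,63>
after step 7 (op7 enq(3)): queue <35,22,63,3>

linearizable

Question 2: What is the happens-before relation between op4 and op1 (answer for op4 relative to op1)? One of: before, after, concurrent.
op4 spans [6,7], op1 spans [1,3]
resp(op1)=3 < inv(op4)=6

after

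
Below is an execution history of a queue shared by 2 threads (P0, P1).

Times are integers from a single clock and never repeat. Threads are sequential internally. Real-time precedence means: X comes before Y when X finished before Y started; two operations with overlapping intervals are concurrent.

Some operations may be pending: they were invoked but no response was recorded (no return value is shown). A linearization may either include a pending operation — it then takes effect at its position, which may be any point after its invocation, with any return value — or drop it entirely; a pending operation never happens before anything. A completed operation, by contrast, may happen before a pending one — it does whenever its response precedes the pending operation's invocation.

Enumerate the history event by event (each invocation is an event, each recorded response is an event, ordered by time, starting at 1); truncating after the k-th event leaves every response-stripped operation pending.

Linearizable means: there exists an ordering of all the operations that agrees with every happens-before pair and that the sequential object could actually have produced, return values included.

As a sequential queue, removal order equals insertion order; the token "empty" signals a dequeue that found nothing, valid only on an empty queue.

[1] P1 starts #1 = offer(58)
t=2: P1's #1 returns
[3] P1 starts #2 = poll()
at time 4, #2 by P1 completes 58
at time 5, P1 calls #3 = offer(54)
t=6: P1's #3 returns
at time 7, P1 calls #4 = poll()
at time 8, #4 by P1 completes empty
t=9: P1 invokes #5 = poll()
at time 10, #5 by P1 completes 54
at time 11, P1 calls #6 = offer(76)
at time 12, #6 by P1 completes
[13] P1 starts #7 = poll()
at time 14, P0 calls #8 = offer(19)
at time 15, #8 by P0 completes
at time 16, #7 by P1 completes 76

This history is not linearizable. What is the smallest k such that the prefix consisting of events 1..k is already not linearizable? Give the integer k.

8

events 1..7 are linearizable; a witness order is #1, #2, #3:
after step 1 (#1 offer(58)): queue <58>
after step 2 (#2 poll() → 58): queue <>
after step 3 (#3 offer(54)): queue <54>
adding event 8 (#4 responds at 8) leaves no legal real-time order
take #1, #2, #3, #4: step 4 already fails, because #4 poll() → empty cannot occur there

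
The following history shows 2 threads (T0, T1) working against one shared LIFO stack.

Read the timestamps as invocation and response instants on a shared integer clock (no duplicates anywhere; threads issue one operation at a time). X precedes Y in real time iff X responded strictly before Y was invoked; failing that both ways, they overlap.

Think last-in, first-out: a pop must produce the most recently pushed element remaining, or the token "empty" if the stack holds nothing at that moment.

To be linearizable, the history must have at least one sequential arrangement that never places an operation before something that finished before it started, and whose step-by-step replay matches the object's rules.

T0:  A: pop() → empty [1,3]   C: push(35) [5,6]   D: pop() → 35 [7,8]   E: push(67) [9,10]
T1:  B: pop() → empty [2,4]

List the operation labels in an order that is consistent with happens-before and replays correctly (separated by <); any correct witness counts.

step 1: A pop() → empty — stack <>
step 2: B pop() → empty — stack <>
step 3: C push(35) — stack <35>
step 4: D pop() → 35 — stack <>
step 5: E push(67) — stack <67>

A < B < C < D < E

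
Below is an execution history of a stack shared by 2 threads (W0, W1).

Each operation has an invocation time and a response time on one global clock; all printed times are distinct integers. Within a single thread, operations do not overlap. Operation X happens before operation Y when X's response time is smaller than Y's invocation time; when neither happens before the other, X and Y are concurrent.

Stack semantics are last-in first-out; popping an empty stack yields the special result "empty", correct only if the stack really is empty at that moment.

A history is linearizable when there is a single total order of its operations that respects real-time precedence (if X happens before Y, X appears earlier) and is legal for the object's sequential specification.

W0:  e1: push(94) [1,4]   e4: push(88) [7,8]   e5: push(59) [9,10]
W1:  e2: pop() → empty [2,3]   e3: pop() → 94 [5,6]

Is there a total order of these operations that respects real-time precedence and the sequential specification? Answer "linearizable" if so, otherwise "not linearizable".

a witness: e2, e1, e3, e4, e5
1. e2 pop() → empty, leaving stack <>
2. e1 push(94), leaving stack <94>
3. e3 pop() → 94, leaving stack <>
4. e4 push(88), leaving stack <88>
5. e5 push(59), leaving stack <88,59>

linearizable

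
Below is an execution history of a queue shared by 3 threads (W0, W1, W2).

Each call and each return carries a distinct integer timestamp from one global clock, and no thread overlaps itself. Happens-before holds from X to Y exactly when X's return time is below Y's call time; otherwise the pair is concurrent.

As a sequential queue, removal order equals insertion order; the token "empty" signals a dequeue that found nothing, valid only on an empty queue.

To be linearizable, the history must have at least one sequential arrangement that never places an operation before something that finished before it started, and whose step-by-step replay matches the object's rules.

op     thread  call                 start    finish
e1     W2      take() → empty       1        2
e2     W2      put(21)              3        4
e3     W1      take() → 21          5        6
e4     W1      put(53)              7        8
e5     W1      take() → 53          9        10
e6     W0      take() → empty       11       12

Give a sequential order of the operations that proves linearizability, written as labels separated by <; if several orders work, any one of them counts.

e1 < e2 < e3 < e4 < e5 < e6

after step 1 (e1 take() → empty): queue <>
after step 2 (e2 put(21)): queue <21>
after step 3 (e3 take() → 21): queue <>
after step 4 (e4 put(53)): queue <53>
after step 5 (e5 take() → 53): queue <>
after step 6 (e6 take() → empty): queue <>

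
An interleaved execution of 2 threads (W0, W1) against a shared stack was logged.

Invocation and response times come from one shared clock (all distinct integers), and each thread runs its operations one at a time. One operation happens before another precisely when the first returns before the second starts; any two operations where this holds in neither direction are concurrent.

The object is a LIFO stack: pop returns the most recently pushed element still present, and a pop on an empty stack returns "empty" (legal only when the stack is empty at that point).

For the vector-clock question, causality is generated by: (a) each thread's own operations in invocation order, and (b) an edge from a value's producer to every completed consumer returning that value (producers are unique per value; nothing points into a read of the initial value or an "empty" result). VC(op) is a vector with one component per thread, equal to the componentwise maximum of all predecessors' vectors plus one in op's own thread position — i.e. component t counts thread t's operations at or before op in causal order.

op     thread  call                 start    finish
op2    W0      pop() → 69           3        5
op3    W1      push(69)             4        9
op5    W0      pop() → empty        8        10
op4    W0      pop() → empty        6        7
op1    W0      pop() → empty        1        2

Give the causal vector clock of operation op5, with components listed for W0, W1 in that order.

op3, invoked 4, has no incoming edges; only W1's bump applies → (0, 1)
op1, invoked 1, has no incoming edges; only W0's bump applies → (1, 0)
op2, invoked 3, takes VC(op1)=(1, 0), VC(op3)=(0, 1) under max, adds 1 for W0 → (2, 1)
op4, invoked 6, takes VC(op2)=(2, 1) under max, adds 1 for W0 → (3, 1)
op5, invoked 8, takes VC(op4)=(3, 1) under max, adds 1 for W0 → (4, 1)
target: VC(op5) = (4, 1)

(4, 1)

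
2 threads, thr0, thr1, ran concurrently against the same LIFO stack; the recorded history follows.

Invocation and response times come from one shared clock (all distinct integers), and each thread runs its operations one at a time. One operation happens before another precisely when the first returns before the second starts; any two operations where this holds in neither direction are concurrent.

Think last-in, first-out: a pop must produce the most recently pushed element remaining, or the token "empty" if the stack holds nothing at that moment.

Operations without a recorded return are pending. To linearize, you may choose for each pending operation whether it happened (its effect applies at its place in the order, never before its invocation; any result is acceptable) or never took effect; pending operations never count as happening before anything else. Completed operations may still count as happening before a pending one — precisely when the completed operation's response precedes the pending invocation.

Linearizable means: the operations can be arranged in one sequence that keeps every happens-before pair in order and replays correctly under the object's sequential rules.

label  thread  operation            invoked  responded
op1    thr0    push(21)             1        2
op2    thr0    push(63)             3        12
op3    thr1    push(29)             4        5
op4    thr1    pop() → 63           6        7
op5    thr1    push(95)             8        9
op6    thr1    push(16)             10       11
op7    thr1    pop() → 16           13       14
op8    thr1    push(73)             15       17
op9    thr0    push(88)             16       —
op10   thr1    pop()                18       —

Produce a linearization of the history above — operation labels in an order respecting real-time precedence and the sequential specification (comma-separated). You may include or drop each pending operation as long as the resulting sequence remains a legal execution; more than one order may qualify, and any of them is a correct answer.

op1, op3, op2, op4, op5, op6, op7, op8

1. op1 push(21), leaving stack <21>
2. op3 push(29), leaving stack <21,29>
3. op2 push(63), leaving stack <21,29,63>
4. op4 pop() → 63, leaving stack <21,29>
5. op5 push(95), leaving stack <21,29,95>
6. op6 push(16), leaving stack <21,29,95,16>
7. op7 pop() → 16, leaving stack <21,29,95>
8. op8 push(73), leaving stack <21,29,95,73>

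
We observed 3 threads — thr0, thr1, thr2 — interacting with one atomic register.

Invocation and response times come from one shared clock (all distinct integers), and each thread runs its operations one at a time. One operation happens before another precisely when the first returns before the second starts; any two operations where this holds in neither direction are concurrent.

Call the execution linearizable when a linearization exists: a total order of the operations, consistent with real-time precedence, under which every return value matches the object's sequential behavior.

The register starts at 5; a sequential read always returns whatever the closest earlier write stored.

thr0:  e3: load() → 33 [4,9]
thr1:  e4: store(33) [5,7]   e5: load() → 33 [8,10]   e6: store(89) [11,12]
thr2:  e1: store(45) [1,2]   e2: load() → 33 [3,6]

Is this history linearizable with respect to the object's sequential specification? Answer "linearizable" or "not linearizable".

one valid linearization: e1, e4, e2, e3, e5, e6
1. e1 store(45), leaving value 45
2. e4 store(33), leaving value 33
3. e2 load() → 33, leaving value 33
4. e3 load() → 33, leaving value 33
5. e5 load() → 33, leaving value 33
6. e6 store(89), leaving value 89

linearizable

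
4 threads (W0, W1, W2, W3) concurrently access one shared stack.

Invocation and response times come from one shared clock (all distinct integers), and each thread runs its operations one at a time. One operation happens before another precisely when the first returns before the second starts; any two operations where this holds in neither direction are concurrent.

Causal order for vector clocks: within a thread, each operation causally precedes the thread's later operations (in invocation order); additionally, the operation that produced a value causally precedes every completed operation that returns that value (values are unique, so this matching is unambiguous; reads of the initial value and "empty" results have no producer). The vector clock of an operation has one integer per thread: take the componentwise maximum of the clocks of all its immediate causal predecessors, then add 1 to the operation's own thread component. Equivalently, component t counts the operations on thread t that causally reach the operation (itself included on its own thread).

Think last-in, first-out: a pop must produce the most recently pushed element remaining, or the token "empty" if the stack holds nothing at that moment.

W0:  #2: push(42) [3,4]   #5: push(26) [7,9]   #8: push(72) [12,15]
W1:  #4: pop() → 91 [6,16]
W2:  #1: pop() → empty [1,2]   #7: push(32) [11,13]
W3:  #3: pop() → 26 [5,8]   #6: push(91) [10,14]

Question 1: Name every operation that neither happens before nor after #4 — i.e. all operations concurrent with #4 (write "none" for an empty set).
#3, #5, #6, #7, #8

#4 spans [6,16]; an op avoiding the whole window 6..16 is ordered, any other is concurrent
#1 [1,2]: before
#2 [3,4]: before
#3 [5,8]: concurrent
#5 [7,9]: concurrent
#6 [10,14]: concurrent
#7 [11,13]: concurrent
#8 [12,15]: concurrent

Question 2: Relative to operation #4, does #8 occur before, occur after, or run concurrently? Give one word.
concurrent

#8 spans [12,15], #4 spans [6,16]
the intervals overlap in both directions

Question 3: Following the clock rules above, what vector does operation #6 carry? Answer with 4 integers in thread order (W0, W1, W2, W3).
(2, 0, 0, 2)

VC(#1, invoked at 1): no causal predecessors; +1 on W2 → (0, 0, 1, 0)
VC(#2, invoked at 3): no causal predecessors; +1 on W0 → (1, 0, 0, 0)
#7 (invocation 11): componentwise max over VC(#1)=(0, 0, 1, 0), +1 at W2, giving (0, 0, 2, 0)
#5 (invocation 7): componentwise max over VC(#2)=(1, 0, 0, 0), +1 at W0, giving (2, 0, 0, 0)
#3 (invocation 5): componentwise max over VC(#5)=(2, 0, 0, 0), +1 at W3, giving (2, 0, 0, 1)
#8 (invocation 12): componentwise max over VC(#5)=(2, 0, 0, 0), +1 at W0, giving (3, 0, 0, 0)
#6 (invocation 10): componentwise max over VC(#3)=(2, 0, 0, 1), +1 at W3, giving (2, 0, 0, 2)
#4 (invocation 6): componentwise max over VC(#6)=(2, 0, 0, 2), +1 at W1, giving (2, 1, 0, 2)
target: VC(#6) = (2, 0, 0, 2)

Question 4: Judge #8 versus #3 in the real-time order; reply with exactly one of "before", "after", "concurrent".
after

#8 spans [12,15], #3 spans [5,8]
resp(#3)=8 < inv(#8)=12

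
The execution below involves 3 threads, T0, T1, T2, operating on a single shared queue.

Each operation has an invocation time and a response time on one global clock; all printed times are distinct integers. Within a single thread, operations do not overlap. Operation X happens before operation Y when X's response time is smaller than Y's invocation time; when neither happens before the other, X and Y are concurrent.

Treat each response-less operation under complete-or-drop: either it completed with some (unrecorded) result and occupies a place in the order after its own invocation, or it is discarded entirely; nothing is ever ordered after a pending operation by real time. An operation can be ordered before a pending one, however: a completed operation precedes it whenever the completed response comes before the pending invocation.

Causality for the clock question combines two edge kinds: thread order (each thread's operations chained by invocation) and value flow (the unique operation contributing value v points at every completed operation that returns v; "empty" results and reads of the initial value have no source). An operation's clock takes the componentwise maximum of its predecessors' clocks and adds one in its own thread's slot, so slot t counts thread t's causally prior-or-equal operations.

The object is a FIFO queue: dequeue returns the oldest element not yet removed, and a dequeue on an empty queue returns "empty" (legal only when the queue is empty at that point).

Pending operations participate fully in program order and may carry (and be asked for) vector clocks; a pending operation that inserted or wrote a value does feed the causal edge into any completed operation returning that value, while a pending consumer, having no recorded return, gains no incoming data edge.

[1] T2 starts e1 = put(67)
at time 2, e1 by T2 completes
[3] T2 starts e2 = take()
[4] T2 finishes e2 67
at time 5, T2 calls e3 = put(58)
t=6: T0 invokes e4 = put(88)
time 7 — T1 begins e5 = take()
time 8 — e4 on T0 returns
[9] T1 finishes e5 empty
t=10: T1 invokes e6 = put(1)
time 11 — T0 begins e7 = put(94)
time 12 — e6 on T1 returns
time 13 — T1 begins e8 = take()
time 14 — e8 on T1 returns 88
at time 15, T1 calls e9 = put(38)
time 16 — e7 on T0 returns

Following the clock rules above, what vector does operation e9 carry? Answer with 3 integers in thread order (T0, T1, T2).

invoked at 1, e1 has no predecessors; its own T2 bump gives (0, 0, 1)
invoked at 7, e5 has no predecessors; its own T1 bump gives (0, 1, 0)
invoked at 6, e4 has no predecessors; its own T0 bump gives (1, 0, 0)
VC(e2, invoked at 3): max of VC(e1)=(0, 0, 1), then +1 on thread T2 → (0, 0, 2)
VC(e6, invoked at 10): max of VC(e5)=(0, 1, 0), then +1 on thread T1 → (0, 2, 0)
VC(e7, invoked at 11): max of VC(e4)=(1, 0, 0), then +1 on thread T0 → (2, 0, 0)
VC(e3, invoked at 5): max of VC(e2)=(0, 0, 2), then +1 on thread T2 → (0, 0, 3)
VC(e8, invoked at 13): max of VC(e4)=(1, 0, 0), VC(e6)=(0, 2, 0), then +1 on thread T1 → (1, 3, 0)
VC(e9, invoked at 15): max of VC(e8)=(1, 3, 0), then +1 on thread T1 → (1, 4, 0)
target: VC(e9) = (1, 4, 0)

(1, 4, 0)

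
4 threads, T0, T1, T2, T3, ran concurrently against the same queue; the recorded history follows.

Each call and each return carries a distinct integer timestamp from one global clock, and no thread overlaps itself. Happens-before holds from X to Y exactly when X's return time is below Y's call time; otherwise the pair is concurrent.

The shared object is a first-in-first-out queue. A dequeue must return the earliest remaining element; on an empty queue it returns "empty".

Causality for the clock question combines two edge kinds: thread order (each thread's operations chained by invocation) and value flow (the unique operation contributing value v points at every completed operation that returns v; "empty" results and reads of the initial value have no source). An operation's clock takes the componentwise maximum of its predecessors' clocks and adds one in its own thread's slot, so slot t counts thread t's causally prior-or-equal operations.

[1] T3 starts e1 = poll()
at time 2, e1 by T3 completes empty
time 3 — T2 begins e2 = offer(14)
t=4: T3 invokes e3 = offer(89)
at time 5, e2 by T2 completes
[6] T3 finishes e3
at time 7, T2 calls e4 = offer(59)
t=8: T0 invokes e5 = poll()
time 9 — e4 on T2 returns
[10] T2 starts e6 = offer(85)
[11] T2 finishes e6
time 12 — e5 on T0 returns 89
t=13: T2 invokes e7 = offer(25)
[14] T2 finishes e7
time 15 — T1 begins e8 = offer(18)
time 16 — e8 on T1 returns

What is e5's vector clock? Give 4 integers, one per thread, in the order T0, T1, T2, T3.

root op e1, invoked 1: fresh clock plus T3's own tick → (0, 0, 0, 1)
root op e2, invoked 3: fresh clock plus T2's own tick → (0, 0, 1, 0)
root op e8, invoked 15: fresh clock plus T1's own tick → (0, 1, 0, 0)
VC(e3, invoked at 4): max of VC(e1)=(0, 0, 0, 1), then +1 on thread T3 → (0, 0, 0, 2)
VC(e4, invoked at 7): max of VC(e2)=(0, 0, 1, 0), then +1 on thread T2 → (0, 0, 2, 0)
VC(e6, invoked at 10): max of VC(e4)=(0, 0, 2, 0), then +1 on thread T2 → (0, 0, 3, 0)
VC(e5, invoked at 8): max of VC(e3)=(0, 0, 0, 2), then +1 on thread T0 → (1, 0, 0, 2)
VC(e7, invoked at 13): max of VC(e6)=(0, 0, 3, 0), then +1 on thread T2 → (0, 0, 4, 0)
target: VC(e5) = (1, 0, 0, 2)

(1, 0, 0, 2)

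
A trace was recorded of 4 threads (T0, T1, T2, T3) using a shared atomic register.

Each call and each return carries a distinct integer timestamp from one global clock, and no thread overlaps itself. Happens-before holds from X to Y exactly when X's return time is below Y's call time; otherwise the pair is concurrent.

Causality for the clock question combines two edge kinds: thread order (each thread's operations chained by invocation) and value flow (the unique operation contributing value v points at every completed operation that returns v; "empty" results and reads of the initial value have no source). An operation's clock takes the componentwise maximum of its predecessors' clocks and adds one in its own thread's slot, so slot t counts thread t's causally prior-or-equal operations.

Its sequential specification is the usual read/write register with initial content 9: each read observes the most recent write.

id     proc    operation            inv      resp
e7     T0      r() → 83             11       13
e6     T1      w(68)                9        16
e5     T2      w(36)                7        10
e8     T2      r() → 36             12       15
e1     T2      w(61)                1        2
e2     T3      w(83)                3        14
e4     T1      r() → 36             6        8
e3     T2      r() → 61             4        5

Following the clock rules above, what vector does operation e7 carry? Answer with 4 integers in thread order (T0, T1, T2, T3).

(1, 0, 0, 1)

e2 (invocation 3): nothing precedes it; T3's component alone gives (0, 0, 0, 1)
e1 (invocation 1): nothing precedes it; T2's component alone gives (0, 0, 1, 0)
merge at e3 (invoked 4): VC(e1)=(0, 0, 1, 0), own-thread bump on T2 → (0, 0, 2, 0)
merge at e7 (invoked 11): VC(e2)=(0, 0, 0, 1), own-thread bump on T0 → (1, 0, 0, 1)
merge at e5 (invoked 7): VC(e3)=(0, 0, 2, 0), own-thread bump on T2 → (0, 0, 3, 0)
merge at e8 (invoked 12): VC(e5)=(0, 0, 3, 0), own-thread bump on T2 → (0, 0, 4, 0)
merge at e4 (invoked 6): VC(e5)=(0, 0, 3, 0), own-thread bump on T1 → (0, 1, 3, 0)
merge at e6 (invoked 9): VC(e4)=(0, 1, 3, 0), own-thread bump on T1 → (0, 2, 3, 0)
target: VC(e7) = (1, 0, 0, 1)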